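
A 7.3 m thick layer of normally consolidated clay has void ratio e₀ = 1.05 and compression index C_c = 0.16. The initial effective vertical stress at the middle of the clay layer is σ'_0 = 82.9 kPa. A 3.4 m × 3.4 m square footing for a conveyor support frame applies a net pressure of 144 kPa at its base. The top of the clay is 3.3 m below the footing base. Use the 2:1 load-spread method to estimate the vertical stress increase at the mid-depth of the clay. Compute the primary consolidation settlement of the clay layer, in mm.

S_c ≈ 42.5 mm

Mid-depth of clay below the footing base: z = 3.3 + 7.3/2 = 6.95 m.
Stress increase at mid-clay by the 2:1 spreading method:
Δσ = qBL/((B+z)(L+z)) = 144×3.4×3.4/((3.4+6.95)(3.4+6.95)) = 15.54 kPa
Final effective stress: σ'_f = σ'_0 + Δσ = 82.9 + 15.54 = 98.44 kPa.
Normally consolidated clay, so the full stress increment lies on the virgin compression line:
S_c = C_c·H/(1+e₀)·log₁₀(σ'_f/σ'_0) = 0.16×7.3/(1+1.05)×log₁₀(98.44/82.9)
    = 0.56976 × 0.074617 = 0.04251 m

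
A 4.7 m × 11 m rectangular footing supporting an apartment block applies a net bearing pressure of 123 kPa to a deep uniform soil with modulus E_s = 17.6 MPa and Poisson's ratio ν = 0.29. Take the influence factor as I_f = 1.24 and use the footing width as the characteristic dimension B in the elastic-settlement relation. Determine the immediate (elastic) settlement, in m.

Immediate (elastic) settlement: S_e = q·B·(1−ν²)/E_s · I_f.
E_s = 17.6 MPa = 17600 kPa.
S_e = 123 × 4.7 × (1 − 0.29²) / 17600 × 1.24
    = 123 × 4.7 × 0.9159 / 17600 × 1.24
    = 0.0373 m

S_e ≈ 0.0373 m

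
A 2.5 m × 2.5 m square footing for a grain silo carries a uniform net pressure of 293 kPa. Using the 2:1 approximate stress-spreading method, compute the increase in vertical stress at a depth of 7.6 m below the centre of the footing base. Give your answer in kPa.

Δσ_z ≈ 18 kPa

By the 2:1 method the load spreads at 1 horizontal : 2 vertical, so at depth z the loaded area has grown by z in each plan dimension:
Δσ = qBL/((B+z)(L+z)) = 293×2.5×2.5/((2.5+7.6)(2.5+7.6)) = 17.952 kPa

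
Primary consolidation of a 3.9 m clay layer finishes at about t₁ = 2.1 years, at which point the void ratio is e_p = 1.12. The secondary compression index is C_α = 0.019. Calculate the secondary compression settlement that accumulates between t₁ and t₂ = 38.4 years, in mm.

Secondary compression: S_s = C_α·H/(1+e_p)·log₁₀(t₂/t₁)
S_s = 0.019×3.9/(1+1.12)×log₁₀(38.4/2.1)
    = 0.03495 × 1.262 = 0.04411 m

S_s ≈ 44.1 mm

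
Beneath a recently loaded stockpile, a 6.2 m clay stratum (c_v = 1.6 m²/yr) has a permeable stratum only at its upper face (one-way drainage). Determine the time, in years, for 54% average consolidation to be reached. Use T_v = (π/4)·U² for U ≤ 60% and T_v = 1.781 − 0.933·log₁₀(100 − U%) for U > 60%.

t ≈ 5.5 years

Drainage path length: H_d = H = 6.2 m (single drainage).
U ≤ 60%: T_v = (π/4)·U² = (π/4)×0.54² = 0.22902.
t = T_v·H_d²/c_v = 0.22902×6.2²/1.6 = 5.502 years.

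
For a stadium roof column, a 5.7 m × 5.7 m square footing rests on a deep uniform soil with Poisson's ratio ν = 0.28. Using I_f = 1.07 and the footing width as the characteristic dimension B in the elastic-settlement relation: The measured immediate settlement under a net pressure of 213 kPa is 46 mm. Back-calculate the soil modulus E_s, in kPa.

S_e = q·B·(1−ν²)/E_s · I_f  ⇒  E_s = q·B·(1−ν²)·I_f / S_e.
E_s = 213 × 5.7 × 0.9216 × 1.07 / 0.046 = 26030 kPa

E_s ≈ 26000 kPa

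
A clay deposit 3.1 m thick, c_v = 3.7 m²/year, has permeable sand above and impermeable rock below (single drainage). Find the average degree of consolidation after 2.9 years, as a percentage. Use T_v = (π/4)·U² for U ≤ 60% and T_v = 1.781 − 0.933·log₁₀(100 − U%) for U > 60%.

Drainage path length: H_d = H = 3.1 m (single drainage).
T_v = c_v·t/H_d² = 3.7×2.9/3.1² = 1.1165.
T_v = 1.1165 corresponds to the U > 60% branch:
U = 1 − 10^((1.781 − T_v)/0.933)/100 = 0.9485

U ≈ 94.8 %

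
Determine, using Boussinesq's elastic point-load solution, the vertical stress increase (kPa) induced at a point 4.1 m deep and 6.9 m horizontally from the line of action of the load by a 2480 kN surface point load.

Boussinesq vertical stress below a point load on an elastic half-space:
Δσ_z = 3P/(2πz²) · [1 + (r/z)²]^(−5/2)
r/z = 6.9/4.1 = 1.6829; [1+(r/z)²]^(−5/2) = 0.034783.
Δσ_z = 3×2480/(2π×4.1²) × 0.034783 = 70.441 × 0.034783 = 2.45 kPa

Δσ_z ≈ 2.45 kPa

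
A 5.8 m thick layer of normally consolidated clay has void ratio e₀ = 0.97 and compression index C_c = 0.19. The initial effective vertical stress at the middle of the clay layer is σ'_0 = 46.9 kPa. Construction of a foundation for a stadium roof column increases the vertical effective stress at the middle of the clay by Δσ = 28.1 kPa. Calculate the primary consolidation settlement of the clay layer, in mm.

S_c ≈ 114 mm

Final effective stress: σ'_f = σ'_0 + Δσ = 46.9 + 28.1 = 75 kPa.
Normally consolidated clay, so the full stress increment lies on the virgin compression line:
S_c = C_c·H/(1+e₀)·log₁₀(σ'_f/σ'_0) = 0.19×5.8/(1+0.97)×log₁₀(75/46.9)
    = 0.55939 × 0.20389 = 0.1141 m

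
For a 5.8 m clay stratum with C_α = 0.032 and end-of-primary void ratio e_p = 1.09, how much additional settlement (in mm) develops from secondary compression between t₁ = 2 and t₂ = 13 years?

S_s ≈ 72.2 mm

Secondary compression: S_s = C_α·H/(1+e_p)·log₁₀(t₂/t₁)
S_s = 0.032×5.8/(1+1.09)×log₁₀(13/2)
    = 0.0888 × 0.8129 = 0.07219 m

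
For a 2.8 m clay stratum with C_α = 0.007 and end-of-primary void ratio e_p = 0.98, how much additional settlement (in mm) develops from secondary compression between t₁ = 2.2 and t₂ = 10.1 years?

S_s ≈ 6.55 mm

Secondary compression: S_s = C_α·H/(1+e_p)·log₁₀(t₂/t₁)
S_s = 0.007×2.8/(1+0.98)×log₁₀(10.1/2.2)
    = 0.009899 × 0.6619 = 0.006552 m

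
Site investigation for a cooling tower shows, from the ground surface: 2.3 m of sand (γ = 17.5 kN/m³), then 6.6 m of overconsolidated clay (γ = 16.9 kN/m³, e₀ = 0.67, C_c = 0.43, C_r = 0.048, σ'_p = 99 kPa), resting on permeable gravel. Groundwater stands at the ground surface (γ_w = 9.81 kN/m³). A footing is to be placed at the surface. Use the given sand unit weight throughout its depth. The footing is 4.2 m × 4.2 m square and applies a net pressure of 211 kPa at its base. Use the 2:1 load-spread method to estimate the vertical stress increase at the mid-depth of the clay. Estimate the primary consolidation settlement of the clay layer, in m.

Mid-depth of clay below the ground surface: z = 2.3 + 6.6/2 = 5.6 m.
Total vertical stress at mid-clay: σ_v = 17.5×2.3 + 16.9×3.3 = 96.02 kPa.
Pore pressure: u = 9.81×(5.6 − 0) = 54.936 kPa.
Initial effective stress: σ'_0 = σ_v − u = 96.02 − 54.936 = 41.084 kPa.
Stress increase at mid-clay by the 2:1 spreading method:
Δσ = qBL/((B+z)(L+z)) = 211×4.2×4.2/((4.2+5.6)(4.2+5.6)) = 38.755 kPa
Final effective stress: σ'_f = 41.084 + 38.755 = 79.839 kPa.
σ'_f = 79.839 ≤ σ'_p = 99 kPa, so the clay remains overconsolidated and only the recompression index applies:
S_c = C_r·H/(1+e₀)·log₁₀(σ'_f/σ'_0) = 0.048×6.6/1.67×log₁₀(79.839/41.084)
    = 0.1897 × 0.28854 = 0.05474 m

S_c ≈ 0.0547 m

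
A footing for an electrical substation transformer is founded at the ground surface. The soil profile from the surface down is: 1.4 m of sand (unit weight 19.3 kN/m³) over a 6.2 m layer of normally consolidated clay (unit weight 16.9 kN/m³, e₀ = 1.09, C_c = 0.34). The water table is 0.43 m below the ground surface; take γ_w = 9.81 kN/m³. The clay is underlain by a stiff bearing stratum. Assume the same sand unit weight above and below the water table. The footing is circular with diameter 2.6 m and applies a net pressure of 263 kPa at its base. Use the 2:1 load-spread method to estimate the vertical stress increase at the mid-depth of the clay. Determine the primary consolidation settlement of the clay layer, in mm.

Mid-depth of clay below the ground surface: z = 1.4 + 6.2/2 = 4.5 m.
Total vertical stress at mid-clay: σ_v = 19.3×1.4 + 16.9×3.1 = 79.41 kPa.
Pore pressure: u = 9.81×(4.5 − 0.43) = 39.927 kPa.
Initial effective stress: σ'_0 = σ_v − u = 79.41 − 39.927 = 39.483 kPa.
Stress increase at mid-clay by the 2:1 spreading method:
Δσ ≈ qD²/(D+z)² = 263×2.6²/(2.6+4.5)² = 35.268 kPa
Final effective stress: σ'_f = σ'_0 + Δσ = 39.483 + 35.268 = 74.751 kPa.
Normally consolidated clay, so the full stress increment lies on the virgin compression line:
S_c = C_c·H/(1+e₀)·log₁₀(σ'_f/σ'_0) = 0.34×6.2/(1+1.09)×log₁₀(74.751/39.483)
    = 1.0086 × 0.27721 = 0.2796 m

S_c ≈ 280 mm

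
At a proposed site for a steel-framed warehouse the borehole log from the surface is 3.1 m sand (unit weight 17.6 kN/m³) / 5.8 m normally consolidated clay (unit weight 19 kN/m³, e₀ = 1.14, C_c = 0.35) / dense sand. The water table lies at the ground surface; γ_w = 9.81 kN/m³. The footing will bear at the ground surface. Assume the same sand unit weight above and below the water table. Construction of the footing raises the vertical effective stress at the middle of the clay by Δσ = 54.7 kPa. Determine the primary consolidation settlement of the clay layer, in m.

S_c ≈ 0.301 m

Mid-depth of clay below the ground surface: z = 3.1 + 5.8/2 = 6 m.
Total vertical stress at mid-clay: σ_v = 17.6×3.1 + 19×2.9 = 109.66 kPa.
Pore pressure: u = 9.81×(6 − 0) = 58.86 kPa.
Initial effective stress: σ'_0 = σ_v − u = 109.66 − 58.86 = 50.8 kPa.
Final effective stress: σ'_f = σ'_0 + Δσ = 50.8 + 54.7 = 105.5 kPa.
Normally consolidated clay, so the full stress increment lies on the virgin compression line:
S_c = C_c·H/(1+e₀)·log₁₀(σ'_f/σ'_0) = 0.35×5.8/(1+1.14)×log₁₀(105.5/50.8)
    = 0.9486 × 0.31739 = 0.3011 m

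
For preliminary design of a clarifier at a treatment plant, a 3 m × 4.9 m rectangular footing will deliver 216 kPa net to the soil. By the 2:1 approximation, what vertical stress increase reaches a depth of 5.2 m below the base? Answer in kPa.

Δσ_z ≈ 38.3 kPa

By the 2:1 method the load spreads at 1 horizontal : 2 vertical, so at depth z the loaded area has grown by z in each plan dimension:
Δσ = qBL/((B+z)(L+z)) = 216×3×4.9/((3+5.2)(4.9+5.2)) = 38.339 kPa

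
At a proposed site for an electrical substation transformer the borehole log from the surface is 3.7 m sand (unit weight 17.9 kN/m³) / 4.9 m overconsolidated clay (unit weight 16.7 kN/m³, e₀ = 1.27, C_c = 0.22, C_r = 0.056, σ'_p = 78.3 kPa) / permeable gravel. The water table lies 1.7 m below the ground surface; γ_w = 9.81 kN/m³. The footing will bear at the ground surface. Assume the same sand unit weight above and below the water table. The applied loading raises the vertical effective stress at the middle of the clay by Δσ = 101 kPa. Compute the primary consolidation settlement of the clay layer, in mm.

S_c ≈ 164 mm

Mid-depth of clay below the ground surface: z = 3.7 + 4.9/2 = 6.15 m.
Total vertical stress at mid-clay: σ_v = 17.9×3.7 + 16.7×2.45 = 107.15 kPa.
Pore pressure: u = 9.81×(6.15 − 1.7) = 43.655 kPa.
Initial effective stress: σ'_0 = σ_v − u = 107.15 − 43.655 = 63.495 kPa.
Final effective stress: σ'_f = 63.495 + 101 = 164.5 kPa.
σ'_f = 164.5 > σ'_p = 78.3 kPa, so the stress path crosses the preconsolidation pressure — recompression up to σ'_p, then virgin compression beyond:
S_c = H/(1+e₀)·[C_r·log₁₀(σ'_p/σ'_0) + C_c·log₁₀(σ'_f/σ'_p)]
    = 4.9/2.27 × [0.056×log₁₀(78.3/63.495) + 0.22×log₁₀(164.5/78.3)]
    = 2.1586 × [0.0050972 + 0.070929] = 0.1641 m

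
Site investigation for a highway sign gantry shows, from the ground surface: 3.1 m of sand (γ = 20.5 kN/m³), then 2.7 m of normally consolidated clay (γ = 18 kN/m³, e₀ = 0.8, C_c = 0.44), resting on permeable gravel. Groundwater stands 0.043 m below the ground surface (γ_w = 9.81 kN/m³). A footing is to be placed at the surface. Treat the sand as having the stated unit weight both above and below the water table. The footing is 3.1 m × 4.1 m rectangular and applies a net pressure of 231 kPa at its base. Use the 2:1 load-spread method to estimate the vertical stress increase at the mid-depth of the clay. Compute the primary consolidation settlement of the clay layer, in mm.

Mid-depth of clay below the ground surface: z = 3.1 + 2.7/2 = 4.45 m.
Total vertical stress at mid-clay: σ_v = 20.5×3.1 + 18×1.35 = 87.85 kPa.
Pore pressure: u = 9.81×(4.45 − 0.043) = 43.233 kPa.
Initial effective stress: σ'_0 = σ_v − u = 87.85 − 43.233 = 44.617 kPa.
Stress increase at mid-clay by the 2:1 spreading method:
Δσ = qBL/((B+z)(L+z)) = 231×3.1×4.1/((3.1+4.45)(4.1+4.45)) = 45.483 kPa
Final effective stress: σ'_f = σ'_0 + Δσ = 44.617 + 45.483 = 90.1 kPa.
Normally consolidated clay, so the full stress increment lies on the virgin compression line:
S_c = C_c·H/(1+e₀)·log₁₀(σ'_f/σ'_0) = 0.44×2.7/(1+0.8)×log₁₀(90.1/44.617)
    = 0.66 × 0.30522 = 0.2014 m

S_c ≈ 201 mm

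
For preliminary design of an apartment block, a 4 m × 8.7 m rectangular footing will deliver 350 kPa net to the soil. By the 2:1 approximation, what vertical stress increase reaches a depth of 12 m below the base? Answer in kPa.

By the 2:1 method the load spreads at 1 horizontal : 2 vertical, so at depth z the loaded area has grown by z in each plan dimension:
Δσ = qBL/((B+z)(L+z)) = 350×4×8.7/((4+12)(8.7+12)) = 36.775 kPa

Δσ_z ≈ 36.8 kPa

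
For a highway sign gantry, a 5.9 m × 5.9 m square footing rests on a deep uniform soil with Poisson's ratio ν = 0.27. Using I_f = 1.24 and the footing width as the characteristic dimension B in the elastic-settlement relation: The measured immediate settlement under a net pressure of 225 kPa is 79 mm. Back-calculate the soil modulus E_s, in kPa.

S_e = q·B·(1−ν²)/E_s · I_f  ⇒  E_s = q·B·(1−ν²)·I_f / S_e.
E_s = 225 × 5.9 × 0.9271 × 1.24 / 0.079 = 19320 kPa

E_s ≈ 19300 kPa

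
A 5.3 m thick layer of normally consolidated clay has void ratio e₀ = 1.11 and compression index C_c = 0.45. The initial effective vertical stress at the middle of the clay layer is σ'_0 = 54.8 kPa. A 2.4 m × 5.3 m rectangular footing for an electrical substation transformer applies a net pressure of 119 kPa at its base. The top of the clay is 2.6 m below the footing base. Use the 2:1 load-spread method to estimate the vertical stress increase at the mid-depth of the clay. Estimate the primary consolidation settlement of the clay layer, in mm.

S_c ≈ 144 mm

Mid-depth of clay below the footing base: z = 2.6 + 5.3/2 = 5.25 m.
Stress increase at mid-clay by the 2:1 spreading method:
Δσ = qBL/((B+z)(L+z)) = 119×2.4×5.3/((2.4+5.25)(5.3+5.25)) = 18.755 kPa
Final effective stress: σ'_f = σ'_0 + Δσ = 54.8 + 18.755 = 73.555 kPa.
Normally consolidated clay, so the full stress increment lies on the virgin compression line:
S_c = C_c·H/(1+e₀)·log₁₀(σ'_f/σ'_0) = 0.45×5.3/(1+1.11)×log₁₀(73.555/54.8)
    = 1.1303 × 0.12783 = 0.1445 m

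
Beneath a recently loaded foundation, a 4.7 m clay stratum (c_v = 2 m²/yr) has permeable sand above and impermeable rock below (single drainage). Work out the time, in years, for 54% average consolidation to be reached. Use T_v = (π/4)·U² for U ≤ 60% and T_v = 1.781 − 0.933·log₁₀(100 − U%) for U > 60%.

t ≈ 2.53 years

Drainage path length: H_d = H = 4.7 m (single drainage).
U ≤ 60%: T_v = (π/4)·U² = (π/4)×0.54² = 0.22902.
t = T_v·H_d²/c_v = 0.22902×4.7²/2 = 2.53 years.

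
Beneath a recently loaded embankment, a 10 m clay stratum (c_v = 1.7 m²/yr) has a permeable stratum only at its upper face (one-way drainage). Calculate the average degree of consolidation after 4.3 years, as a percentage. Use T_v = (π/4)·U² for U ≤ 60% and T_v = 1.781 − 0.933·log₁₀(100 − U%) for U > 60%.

Drainage path length: H_d = H = 10 m (single drainage).
T_v = c_v·t/H_d² = 1.7×4.3/10² = 0.0731.
T_v = 0.0731 corresponds to the U ≤ 60% branch:
U = √(4T_v/π) = 0.3051

U ≈ 30.5 %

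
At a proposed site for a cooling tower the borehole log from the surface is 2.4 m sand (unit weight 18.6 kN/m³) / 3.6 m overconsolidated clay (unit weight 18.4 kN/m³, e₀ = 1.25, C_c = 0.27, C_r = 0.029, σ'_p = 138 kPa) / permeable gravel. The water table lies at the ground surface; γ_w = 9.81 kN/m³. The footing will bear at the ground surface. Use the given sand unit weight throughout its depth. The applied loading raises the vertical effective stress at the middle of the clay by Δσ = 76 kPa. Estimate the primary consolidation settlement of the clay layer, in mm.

Mid-depth of clay below the ground surface: z = 2.4 + 3.6/2 = 4.2 m.
Total vertical stress at mid-clay: σ_v = 18.6×2.4 + 18.4×1.8 = 77.76 kPa.
Pore pressure: u = 9.81×(4.2 − 0) = 41.202 kPa.
Initial effective stress: σ'_0 = σ_v − u = 77.76 − 41.202 = 36.558 kPa.
Final effective stress: σ'_f = 36.558 + 76 = 112.56 kPa.
σ'_f = 112.56 ≤ σ'_p = 138 kPa, so the clay remains overconsolidated and only the recompression index applies:
S_c = C_r·H/(1+e₀)·log₁₀(σ'_f/σ'_0) = 0.029×3.6/2.25×log₁₀(112.56/36.558)
    = 0.0464 × 0.4884 = 0.02266 m

S_c ≈ 22.7 mm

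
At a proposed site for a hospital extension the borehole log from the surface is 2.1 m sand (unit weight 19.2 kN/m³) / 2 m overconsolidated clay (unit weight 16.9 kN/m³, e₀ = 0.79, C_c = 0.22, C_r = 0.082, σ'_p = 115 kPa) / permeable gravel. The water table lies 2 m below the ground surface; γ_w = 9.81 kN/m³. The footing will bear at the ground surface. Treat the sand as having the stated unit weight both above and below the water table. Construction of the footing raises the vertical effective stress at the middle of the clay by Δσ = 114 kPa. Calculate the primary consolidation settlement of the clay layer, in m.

S_c ≈ 0.0716 m

Mid-depth of clay below the ground surface: z = 2.1 + 2/2 = 3.1 m.
Total vertical stress at mid-clay: σ_v = 19.2×2.1 + 16.9×1 = 57.22 kPa.
Pore pressure: u = 9.81×(3.1 − 2) = 10.791 kPa.
Initial effective stress: σ'_0 = σ_v − u = 57.22 − 10.791 = 46.429 kPa.
Final effective stress: σ'_f = 46.429 + 114 = 160.43 kPa.
σ'_f = 160.43 > σ'_p = 115 kPa, so the stress path crosses the preconsolidation pressure — recompression up to σ'_p, then virgin compression beyond:
S_c = H/(1+e₀)·[C_r·log₁₀(σ'_p/σ'_0) + C_c·log₁₀(σ'_f/σ'_p)]
    = 2/1.79 × [0.082×log₁₀(115/46.429) + 0.22×log₁₀(160.43/115)]
    = 1.1173 × [0.0323 + 0.031809] = 0.07163 m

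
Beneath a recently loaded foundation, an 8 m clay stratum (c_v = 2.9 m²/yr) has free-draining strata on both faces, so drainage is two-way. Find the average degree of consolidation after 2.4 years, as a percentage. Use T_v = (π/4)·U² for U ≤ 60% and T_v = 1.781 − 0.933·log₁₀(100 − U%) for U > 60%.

U ≈ 72.3 %

Drainage path length: H_d = H/2 = 4 m (double drainage).
T_v = c_v·t/H_d² = 2.9×2.4/4² = 0.435.
T_v = 0.435 corresponds to the U > 60% branch:
U = 1 − 10^((1.781 − T_v)/0.933)/100 = 0.7229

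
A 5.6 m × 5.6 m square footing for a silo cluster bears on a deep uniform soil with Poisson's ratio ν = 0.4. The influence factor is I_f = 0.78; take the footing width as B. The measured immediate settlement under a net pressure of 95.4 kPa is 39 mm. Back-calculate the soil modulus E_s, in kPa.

S_e = q·B·(1−ν²)/E_s · I_f  ⇒  E_s = q·B·(1−ν²)·I_f / S_e.
E_s = 95.4 × 5.6 × 0.84 × 0.78 / 0.039 = 8975 kPa

E_s ≈ 8980 kPa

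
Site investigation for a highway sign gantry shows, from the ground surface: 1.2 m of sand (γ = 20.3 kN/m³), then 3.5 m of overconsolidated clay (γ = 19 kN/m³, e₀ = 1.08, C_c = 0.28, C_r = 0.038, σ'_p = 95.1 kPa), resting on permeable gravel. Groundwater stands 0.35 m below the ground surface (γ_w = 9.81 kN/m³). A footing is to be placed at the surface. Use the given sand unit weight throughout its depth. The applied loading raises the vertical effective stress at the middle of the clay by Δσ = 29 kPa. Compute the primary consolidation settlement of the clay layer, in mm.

S_c ≈ 17.9 mm

Mid-depth of clay below the ground surface: z = 1.2 + 3.5/2 = 2.95 m.
Total vertical stress at mid-clay: σ_v = 20.3×1.2 + 19×1.75 = 57.61 kPa.
Pore pressure: u = 9.81×(2.95 − 0.35) = 25.506 kPa.
Initial effective stress: σ'_0 = σ_v − u = 57.61 − 25.506 = 32.104 kPa.
Final effective stress: σ'_f = 32.104 + 29 = 61.104 kPa.
σ'_f = 61.104 ≤ σ'_p = 95.1 kPa, so the clay remains overconsolidated and only the recompression index applies:
S_c = C_r·H/(1+e₀)·log₁₀(σ'_f/σ'_0) = 0.038×3.5/2.08×log₁₀(61.104/32.104)
    = 0.063943 × 0.27951 = 0.01787 m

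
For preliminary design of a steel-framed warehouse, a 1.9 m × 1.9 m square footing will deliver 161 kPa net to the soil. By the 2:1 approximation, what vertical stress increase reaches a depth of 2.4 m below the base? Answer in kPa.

Δσ_z ≈ 31.4 kPa

By the 2:1 method the load spreads at 1 horizontal : 2 vertical, so at depth z the loaded area has grown by z in each plan dimension:
Δσ = qBL/((B+z)(L+z)) = 161×1.9×1.9/((1.9+2.4)(1.9+2.4)) = 31.434 kPa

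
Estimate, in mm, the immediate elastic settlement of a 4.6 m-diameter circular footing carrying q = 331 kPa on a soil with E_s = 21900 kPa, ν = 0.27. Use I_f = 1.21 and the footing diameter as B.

S_e ≈ 78 mm

Immediate (elastic) settlement: S_e = q·B·(1−ν²)/E_s · I_f.
S_e = 331 × 4.6 × (1 − 0.27²) / 21900 × 1.21
    = 331 × 4.6 × 0.9271 / 21900 × 1.21
    = 0.07799 m = 77.99 mm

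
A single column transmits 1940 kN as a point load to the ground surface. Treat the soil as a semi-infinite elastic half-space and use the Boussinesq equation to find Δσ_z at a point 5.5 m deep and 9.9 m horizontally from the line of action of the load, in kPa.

Boussinesq vertical stress below a point load on an elastic half-space:
Δσ_z = 3P/(2πz²) · [1 + (r/z)²]^(−5/2)
r/z = 9.9/5.5 = 1.8; [1+(r/z)²]^(−5/2) = 0.027014.
Δσ_z = 3×1940/(2π×5.5²) × 0.027014 = 30.621 × 0.027014 = 0.8272 kPa

Δσ_z ≈ 0.827 kPa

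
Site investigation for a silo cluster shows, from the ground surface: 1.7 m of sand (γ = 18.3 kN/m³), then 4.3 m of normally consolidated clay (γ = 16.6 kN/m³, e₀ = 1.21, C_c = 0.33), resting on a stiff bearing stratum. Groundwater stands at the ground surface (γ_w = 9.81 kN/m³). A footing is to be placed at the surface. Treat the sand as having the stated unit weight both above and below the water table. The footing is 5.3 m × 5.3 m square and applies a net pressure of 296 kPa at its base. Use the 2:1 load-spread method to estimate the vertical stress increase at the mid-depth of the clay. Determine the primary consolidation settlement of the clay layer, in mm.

S_c ≈ 414 mm

Mid-depth of clay below the ground surface: z = 1.7 + 4.3/2 = 3.85 m.
Total vertical stress at mid-clay: σ_v = 18.3×1.7 + 16.6×2.15 = 66.8 kPa.
Pore pressure: u = 9.81×(3.85 − 0) = 37.769 kPa.
Initial effective stress: σ'_0 = σ_v − u = 66.8 − 37.769 = 29.031 kPa.
Stress increase at mid-clay by the 2:1 spreading method:
Δσ = qBL/((B+z)(L+z)) = 296×5.3×5.3/((5.3+3.85)(5.3+3.85)) = 99.312 kPa
Final effective stress: σ'_f = σ'_0 + Δσ = 29.031 + 99.312 = 128.34 kPa.
Normally consolidated clay, so the full stress increment lies on the virgin compression line:
S_c = C_c·H/(1+e₀)·log₁₀(σ'_f/σ'_0) = 0.33×4.3/(1+1.21)×log₁₀(128.34/29.031)
    = 0.64208 × 0.6455 = 0.4145 m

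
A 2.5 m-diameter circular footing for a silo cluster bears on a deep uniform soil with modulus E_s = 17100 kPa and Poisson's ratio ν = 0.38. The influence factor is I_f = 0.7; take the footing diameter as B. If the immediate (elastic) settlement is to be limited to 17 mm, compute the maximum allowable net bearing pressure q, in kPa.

q ≈ 194 kPa

S_e = q·B·(1−ν²)/E_s · I_f  ⇒  q = S_e·E_s / (B·(1−ν²)·I_f).
q = 0.017 × 17100 / (2.5 × 0.8556 × 0.7) = 194.1 kPa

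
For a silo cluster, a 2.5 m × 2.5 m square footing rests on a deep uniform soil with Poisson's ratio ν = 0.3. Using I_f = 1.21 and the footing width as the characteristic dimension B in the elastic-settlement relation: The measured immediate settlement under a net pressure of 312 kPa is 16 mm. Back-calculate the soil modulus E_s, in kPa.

E_s ≈ 53700 kPa

S_e = q·B·(1−ν²)/E_s · I_f  ⇒  E_s = q·B·(1−ν²)·I_f / S_e.
E_s = 312 × 2.5 × 0.91 × 1.21 / 0.016 = 53680 kPa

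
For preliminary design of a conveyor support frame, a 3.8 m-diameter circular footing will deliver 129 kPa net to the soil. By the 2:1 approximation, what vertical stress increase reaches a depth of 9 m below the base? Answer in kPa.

By the 2:1 method the load spreads at 1 horizontal : 2 vertical, so at depth z the loaded area has grown by z in each plan dimension:
Δσ ≈ qD²/(D+z)² = 129×3.8²/(3.8+9)² = 11.369 kPa

Δσ_z ≈ 11.4 kPa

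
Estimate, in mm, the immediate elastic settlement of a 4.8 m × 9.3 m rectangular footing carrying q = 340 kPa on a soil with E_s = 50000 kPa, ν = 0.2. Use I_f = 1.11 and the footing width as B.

Immediate (elastic) settlement: S_e = q·B·(1−ν²)/E_s · I_f.
S_e = 340 × 4.8 × (1 − 0.2²) / 50000 × 1.11
    = 340 × 4.8 × 0.96 / 50000 × 1.11
    = 0.03478 m = 34.78 mm

S_e ≈ 34.8 mm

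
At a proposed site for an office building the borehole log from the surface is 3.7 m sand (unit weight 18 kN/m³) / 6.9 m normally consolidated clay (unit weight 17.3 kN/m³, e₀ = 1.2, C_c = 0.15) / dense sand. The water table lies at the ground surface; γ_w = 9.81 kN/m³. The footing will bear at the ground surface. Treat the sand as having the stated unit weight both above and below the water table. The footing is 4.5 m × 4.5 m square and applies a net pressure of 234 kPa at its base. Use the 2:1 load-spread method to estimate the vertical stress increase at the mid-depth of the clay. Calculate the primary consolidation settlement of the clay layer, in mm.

Mid-depth of clay below the ground surface: z = 3.7 + 6.9/2 = 7.15 m.
Total vertical stress at mid-clay: σ_v = 18×3.7 + 17.3×3.45 = 126.29 kPa.
Pore pressure: u = 9.81×(7.15 − 0) = 70.142 kPa.
Initial effective stress: σ'_0 = σ_v − u = 126.29 − 70.142 = 56.148 kPa.
Stress increase at mid-clay by the 2:1 spreading method:
Δσ = qBL/((B+z)(L+z)) = 234×4.5×4.5/((4.5+7.15)(4.5+7.15)) = 34.913 kPa
Final effective stress: σ'_f = σ'_0 + Δσ = 56.148 + 34.913 = 91.061 kPa.
Normally consolidated clay, so the full stress increment lies on the virgin compression line:
S_c = C_c·H/(1+e₀)·log₁₀(σ'_f/σ'_0) = 0.15×6.9/(1+1.2)×log₁₀(91.061/56.148)
    = 0.47045 × 0.21 = 0.09879 m

S_c ≈ 98.8 mm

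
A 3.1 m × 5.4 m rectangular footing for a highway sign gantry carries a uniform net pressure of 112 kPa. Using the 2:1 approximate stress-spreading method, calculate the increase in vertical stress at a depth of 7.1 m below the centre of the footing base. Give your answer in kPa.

Δσ_z ≈ 14.7 kPa

By the 2:1 method the load spreads at 1 horizontal : 2 vertical, so at depth z the loaded area has grown by z in each plan dimension:
Δσ = qBL/((B+z)(L+z)) = 112×3.1×5.4/((3.1+7.1)(5.4+7.1)) = 14.705 kPa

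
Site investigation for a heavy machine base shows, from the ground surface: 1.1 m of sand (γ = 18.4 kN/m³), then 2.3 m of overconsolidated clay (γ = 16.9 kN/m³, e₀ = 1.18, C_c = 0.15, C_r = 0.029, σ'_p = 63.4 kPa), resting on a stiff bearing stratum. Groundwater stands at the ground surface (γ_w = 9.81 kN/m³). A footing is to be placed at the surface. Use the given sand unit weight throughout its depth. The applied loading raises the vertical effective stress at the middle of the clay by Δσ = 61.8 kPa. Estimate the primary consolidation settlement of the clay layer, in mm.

S_c ≈ 32.5 mm

Mid-depth of clay below the ground surface: z = 1.1 + 2.3/2 = 2.25 m.
Total vertical stress at mid-clay: σ_v = 18.4×1.1 + 16.9×1.15 = 39.675 kPa.
Pore pressure: u = 9.81×(2.25 − 0) = 22.073 kPa.
Initial effective stress: σ'_0 = σ_v − u = 39.675 − 22.073 = 17.602 kPa.
Final effective stress: σ'_f = 17.602 + 61.8 = 79.402 kPa.
σ'_f = 79.402 > σ'_p = 63.4 kPa, so the stress path crosses the preconsolidation pressure — recompression up to σ'_p, then virgin compression beyond:
S_c = H/(1+e₀)·[C_r·log₁₀(σ'_p/σ'_0) + C_c·log₁₀(σ'_f/σ'_p)]
    = 2.3/2.18 × [0.029×log₁₀(63.4/17.602) + 0.15×log₁₀(79.402/63.4)]
    = 1.055 × [0.016139 + 0.014661] = 0.03249 m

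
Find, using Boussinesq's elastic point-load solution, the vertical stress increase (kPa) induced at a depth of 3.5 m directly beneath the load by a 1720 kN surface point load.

Δσ_z ≈ 67 kPa

Boussinesq vertical stress below a point load on an elastic half-space:
Δσ_z = 3P/(2πz²) · [1 + (r/z)²]^(−5/2)
r/z = 0/3.5 = 0; [1+(r/z)²]^(−5/2) = 1.
Δσ_z = 3×1720/(2π×3.5²) × 1 = 67.04 × 1 = 67.04 kPa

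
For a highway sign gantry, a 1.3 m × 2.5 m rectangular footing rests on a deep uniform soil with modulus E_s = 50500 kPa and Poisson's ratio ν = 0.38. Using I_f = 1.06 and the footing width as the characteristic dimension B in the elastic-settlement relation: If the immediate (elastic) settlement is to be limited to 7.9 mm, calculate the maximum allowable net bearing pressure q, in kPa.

q ≈ 338 kPa

S_e = q·B·(1−ν²)/E_s · I_f  ⇒  q = S_e·E_s / (B·(1−ν²)·I_f).
q = 0.0079 × 50500 / (1.3 × 0.8556 × 1.06) = 338.4 kPa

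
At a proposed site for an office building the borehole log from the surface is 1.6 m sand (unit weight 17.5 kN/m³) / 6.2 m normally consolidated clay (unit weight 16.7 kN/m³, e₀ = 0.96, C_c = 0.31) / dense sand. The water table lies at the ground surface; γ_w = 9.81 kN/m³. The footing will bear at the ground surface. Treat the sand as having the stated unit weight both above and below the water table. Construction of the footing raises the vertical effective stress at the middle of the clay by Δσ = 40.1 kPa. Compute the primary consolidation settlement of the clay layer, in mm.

S_c ≈ 334 mm

Mid-depth of clay below the ground surface: z = 1.6 + 6.2/2 = 4.7 m.
Total vertical stress at mid-clay: σ_v = 17.5×1.6 + 16.7×3.1 = 79.77 kPa.
Pore pressure: u = 9.81×(4.7 − 0) = 46.107 kPa.
Initial effective stress: σ'_0 = σ_v − u = 79.77 − 46.107 = 33.663 kPa.
Final effective stress: σ'_f = σ'_0 + Δσ = 33.663 + 40.1 = 73.763 kPa.
Normally consolidated clay, so the full stress increment lies on the virgin compression line:
S_c = C_c·H/(1+e₀)·log₁₀(σ'_f/σ'_0) = 0.31×6.2/(1+0.96)×log₁₀(73.763/33.663)
    = 0.98061 × 0.34069 = 0.3341 m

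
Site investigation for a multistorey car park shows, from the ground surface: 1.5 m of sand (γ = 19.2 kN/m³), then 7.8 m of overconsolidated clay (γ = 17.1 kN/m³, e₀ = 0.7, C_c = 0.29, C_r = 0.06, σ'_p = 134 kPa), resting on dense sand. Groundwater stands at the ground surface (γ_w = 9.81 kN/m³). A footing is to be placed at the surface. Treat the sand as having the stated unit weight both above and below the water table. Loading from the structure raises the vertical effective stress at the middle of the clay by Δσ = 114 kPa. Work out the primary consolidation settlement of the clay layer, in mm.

Mid-depth of clay below the ground surface: z = 1.5 + 7.8/2 = 5.4 m.
Total vertical stress at mid-clay: σ_v = 19.2×1.5 + 17.1×3.9 = 95.49 kPa.
Pore pressure: u = 9.81×(5.4 − 0) = 52.974 kPa.
Initial effective stress: σ'_0 = σ_v − u = 95.49 − 52.974 = 42.516 kPa.
Final effective stress: σ'_f = 42.516 + 114 = 156.52 kPa.
σ'_f = 156.52 > σ'_p = 134 kPa, so the stress path crosses the preconsolidation pressure — recompression up to σ'_p, then virgin compression beyond:
S_c = H/(1+e₀)·[C_r·log₁₀(σ'_p/σ'_0) + C_c·log₁₀(σ'_f/σ'_p)]
    = 7.8/1.7 × [0.06×log₁₀(134/42.516) + 0.29×log₁₀(156.52/134)]
    = 4.5882 × [0.029913 + 0.019565] = 0.227 m

S_c ≈ 227 mm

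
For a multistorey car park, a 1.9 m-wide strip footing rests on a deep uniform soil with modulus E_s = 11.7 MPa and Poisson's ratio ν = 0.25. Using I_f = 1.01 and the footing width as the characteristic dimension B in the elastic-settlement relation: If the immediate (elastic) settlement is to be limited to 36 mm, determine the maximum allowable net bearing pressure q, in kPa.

E_s = 11.7 MPa = 11700 kPa.
S_e = q·B·(1−ν²)/E_s · I_f  ⇒  q = S_e·E_s / (B·(1−ν²)·I_f).
q = 0.036 × 11700 / (1.9 × 0.9375 × 1.01) = 234.1 kPa

q ≈ 234 kPa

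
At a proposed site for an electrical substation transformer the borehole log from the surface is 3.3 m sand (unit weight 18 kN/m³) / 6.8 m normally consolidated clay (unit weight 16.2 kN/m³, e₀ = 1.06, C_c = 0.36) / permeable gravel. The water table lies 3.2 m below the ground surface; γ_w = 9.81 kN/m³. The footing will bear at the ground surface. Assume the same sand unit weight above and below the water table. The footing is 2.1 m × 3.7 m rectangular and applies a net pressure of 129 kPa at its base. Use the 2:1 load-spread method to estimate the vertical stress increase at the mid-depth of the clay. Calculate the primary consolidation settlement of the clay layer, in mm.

Mid-depth of clay below the ground surface: z = 3.3 + 6.8/2 = 6.7 m.
Total vertical stress at mid-clay: σ_v = 18×3.3 + 16.2×3.4 = 114.48 kPa.
Pore pressure: u = 9.81×(6.7 − 3.2) = 34.335 kPa.
Initial effective stress: σ'_0 = σ_v − u = 114.48 − 34.335 = 80.145 kPa.
Stress increase at mid-clay by the 2:1 spreading method:
Δσ = qBL/((B+z)(L+z)) = 129×2.1×3.7/((2.1+6.7)(3.7+6.7)) = 10.952 kPa
Final effective stress: σ'_f = σ'_0 + Δσ = 80.145 + 10.952 = 91.097 kPa.
Normally consolidated clay, so the full stress increment lies on the virgin compression line:
S_c = C_c·H/(1+e₀)·log₁₀(σ'_f/σ'_0) = 0.36×6.8/(1+1.06)×log₁₀(91.097/80.145)
    = 1.1883 × 0.055628 = 0.0661 m

S_c ≈ 66.1 mm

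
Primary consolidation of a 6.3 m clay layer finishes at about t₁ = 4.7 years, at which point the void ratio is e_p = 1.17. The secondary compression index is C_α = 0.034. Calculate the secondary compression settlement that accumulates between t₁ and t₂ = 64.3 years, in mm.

Secondary compression: S_s = C_α·H/(1+e_p)·log₁₀(t₂/t₁)
S_s = 0.034×6.3/(1+1.17)×log₁₀(64.3/4.7)
    = 0.09871 × 1.136 = 0.1121 m

S_s ≈ 112 mm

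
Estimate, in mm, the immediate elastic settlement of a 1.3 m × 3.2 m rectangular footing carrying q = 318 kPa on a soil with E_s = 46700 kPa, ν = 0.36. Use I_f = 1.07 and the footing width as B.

S_e ≈ 8.24 mm

Immediate (elastic) settlement: S_e = q·B·(1−ν²)/E_s · I_f.
S_e = 318 × 1.3 × (1 − 0.36²) / 46700 × 1.07
    = 318 × 1.3 × 0.8704 / 46700 × 1.07
    = 0.008244 m = 8.244 mm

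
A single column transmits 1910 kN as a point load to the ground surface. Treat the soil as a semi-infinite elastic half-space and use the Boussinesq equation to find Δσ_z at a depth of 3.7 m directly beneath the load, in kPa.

Boussinesq vertical stress below a point load on an elastic half-space:
Δσ_z = 3P/(2πz²) · [1 + (r/z)²]^(−5/2)
r/z = 0/3.7 = 0; [1+(r/z)²]^(−5/2) = 1.
Δσ_z = 3×1910/(2π×3.7²) × 1 = 66.615 × 1 = 66.61 kPa

Δσ_z ≈ 66.6 kPa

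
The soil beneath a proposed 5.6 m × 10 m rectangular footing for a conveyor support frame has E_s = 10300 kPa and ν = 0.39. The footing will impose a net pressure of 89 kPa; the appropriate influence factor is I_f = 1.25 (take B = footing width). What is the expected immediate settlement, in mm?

Immediate (elastic) settlement: S_e = q·B·(1−ν²)/E_s · I_f.
S_e = 89 × 5.6 × (1 − 0.39²) / 10300 × 1.25
    = 89 × 5.6 × 0.8479 / 10300 × 1.25
    = 0.05129 m = 51.29 mm

S_e ≈ 51.3 mm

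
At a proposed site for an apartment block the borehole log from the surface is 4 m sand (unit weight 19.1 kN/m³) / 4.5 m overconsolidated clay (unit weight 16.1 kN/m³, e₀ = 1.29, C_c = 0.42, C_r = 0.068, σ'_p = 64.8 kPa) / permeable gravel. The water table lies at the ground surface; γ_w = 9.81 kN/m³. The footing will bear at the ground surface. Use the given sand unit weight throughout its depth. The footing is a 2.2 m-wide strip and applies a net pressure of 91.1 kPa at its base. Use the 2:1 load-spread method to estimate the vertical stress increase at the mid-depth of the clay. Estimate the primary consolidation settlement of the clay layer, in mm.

S_c ≈ 66.1 mm

Mid-depth of clay below the ground surface: z = 4 + 4.5/2 = 6.25 m.
Total vertical stress at mid-clay: σ_v = 19.1×4 + 16.1×2.25 = 112.62 kPa.
Pore pressure: u = 9.81×(6.25 − 0) = 61.312 kPa.
Initial effective stress: σ'_0 = σ_v − u = 112.62 − 61.312 = 51.308 kPa.
Stress increase at mid-clay by the 2:1 spreading method:
Δσ = qB/(B+z) = 91.1×2.2/(2.2+6.25) = 23.718 kPa
Final effective stress: σ'_f = 51.308 + 23.718 = 75.026 kPa.
σ'_f = 75.026 > σ'_p = 64.8 kPa, so the stress path crosses the preconsolidation pressure — recompression up to σ'_p, then virgin compression beyond:
S_c = H/(1+e₀)·[C_r·log₁₀(σ'_p/σ'_0) + C_c·log₁₀(σ'_f/σ'_p)]
    = 4.5/2.29 × [0.068×log₁₀(64.8/51.308) + 0.42×log₁₀(75.026/64.8)]
    = 1.9651 × [0.0068945 + 0.026727] = 0.06607 m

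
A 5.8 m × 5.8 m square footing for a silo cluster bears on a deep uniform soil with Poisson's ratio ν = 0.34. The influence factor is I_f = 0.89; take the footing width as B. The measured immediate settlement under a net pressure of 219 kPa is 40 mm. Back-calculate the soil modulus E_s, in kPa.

E_s ≈ 25000 kPa

S_e = q·B·(1−ν²)/E_s · I_f  ⇒  E_s = q·B·(1−ν²)·I_f / S_e.
E_s = 219 × 5.8 × 0.8844 × 0.89 / 0.04 = 24990 kPa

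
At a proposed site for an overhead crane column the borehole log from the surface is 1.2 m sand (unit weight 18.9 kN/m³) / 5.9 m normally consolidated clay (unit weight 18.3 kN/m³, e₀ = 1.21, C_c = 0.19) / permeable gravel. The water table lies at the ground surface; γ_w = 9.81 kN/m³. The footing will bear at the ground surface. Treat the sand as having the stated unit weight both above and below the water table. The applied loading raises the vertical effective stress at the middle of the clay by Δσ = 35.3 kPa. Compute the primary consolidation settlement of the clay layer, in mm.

Mid-depth of clay below the ground surface: z = 1.2 + 5.9/2 = 4.15 m.
Total vertical stress at mid-clay: σ_v = 18.9×1.2 + 18.3×2.95 = 76.665 kPa.
Pore pressure: u = 9.81×(4.15 − 0) = 40.712 kPa.
Initial effective stress: σ'_0 = σ_v − u = 76.665 − 40.712 = 35.953 kPa.
Final effective stress: σ'_f = σ'_0 + Δσ = 35.953 + 35.3 = 71.253 kPa.
Normally consolidated clay, so the full stress increment lies on the virgin compression line:
S_c = C_c·H/(1+e₀)·log₁₀(σ'_f/σ'_0) = 0.19×5.9/(1+1.21)×log₁₀(71.253/35.953)
    = 0.50724 × 0.29707 = 0.1507 m

S_c ≈ 151 mm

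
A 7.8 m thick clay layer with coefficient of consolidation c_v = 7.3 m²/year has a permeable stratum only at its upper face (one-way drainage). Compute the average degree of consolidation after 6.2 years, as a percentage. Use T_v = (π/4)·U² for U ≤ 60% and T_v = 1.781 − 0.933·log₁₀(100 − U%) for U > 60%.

Drainage path length: H_d = H = 7.8 m (single drainage).
T_v = c_v·t/H_d² = 7.3×6.2/7.8² = 0.74392.
T_v = 0.74392 corresponds to the U > 60% branch:
U = 1 − 10^((1.781 − T_v)/0.933)/100 = 0.8707

U ≈ 87.1 %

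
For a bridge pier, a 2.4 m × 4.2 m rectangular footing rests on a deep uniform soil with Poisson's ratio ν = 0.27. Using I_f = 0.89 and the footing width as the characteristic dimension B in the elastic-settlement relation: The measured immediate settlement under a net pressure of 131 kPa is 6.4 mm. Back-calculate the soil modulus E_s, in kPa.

S_e = q·B·(1−ν²)/E_s · I_f  ⇒  E_s = q·B·(1−ν²)·I_f / S_e.
E_s = 131 × 2.4 × 0.9271 × 0.89 / 0.0064 = 40530 kPa

E_s ≈ 40500 kPa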